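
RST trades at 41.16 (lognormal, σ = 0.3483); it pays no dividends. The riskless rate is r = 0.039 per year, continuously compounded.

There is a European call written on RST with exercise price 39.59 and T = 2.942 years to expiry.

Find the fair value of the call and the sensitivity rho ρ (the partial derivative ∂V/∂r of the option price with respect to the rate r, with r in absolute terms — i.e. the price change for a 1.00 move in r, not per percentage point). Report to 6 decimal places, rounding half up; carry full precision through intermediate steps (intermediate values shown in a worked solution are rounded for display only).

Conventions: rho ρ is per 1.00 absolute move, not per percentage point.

price = 12.194220
ρ = 50.203073

σ√T = 0.3483·√2.942 = 0.597413
d₁ = (ln(S/K) + (r+σ²/2)T) / (σ√T) = (ln(41.16/39.59) + (0.039+0.3483²/2)·2.942) / 0.597413 = (0.038890 + 0.293189) / 0.597413 = 0.555863
d₂ = d₁ − σ√T = 0.555863 − 0.597413 = -0.041551
e^{−rT} = 0.891600
N(d₁) = 0.710848,  N(d₂) = 0.483428
Call price V = S·N(d₁) − K·e^{−rT}·N(d₂) = 29.258487 − 17.064267 = 12.194220
ρ = K·T·e^{−rT}·N(d₂) = 50.203073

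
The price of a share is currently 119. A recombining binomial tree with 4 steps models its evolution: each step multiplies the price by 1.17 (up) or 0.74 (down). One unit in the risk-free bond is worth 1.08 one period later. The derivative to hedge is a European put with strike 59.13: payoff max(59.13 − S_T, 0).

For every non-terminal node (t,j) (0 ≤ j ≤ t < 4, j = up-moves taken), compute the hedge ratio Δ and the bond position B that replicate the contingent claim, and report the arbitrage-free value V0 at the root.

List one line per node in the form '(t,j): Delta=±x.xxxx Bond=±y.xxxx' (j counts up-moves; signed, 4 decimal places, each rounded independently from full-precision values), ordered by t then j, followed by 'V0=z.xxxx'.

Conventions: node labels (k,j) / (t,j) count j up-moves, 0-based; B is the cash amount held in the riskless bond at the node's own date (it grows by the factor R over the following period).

(0,0): Delta=-0.0073 Bond=0.9619
(1,0): Delta=-0.0409 Bond=3.9942
(1,1): Delta=-0.0017 Bond=0.2565
(2,0): Delta=-0.2142 Bond=15.6103
(2,1): Delta=-0.0119 Bond=1.3235
(2,2): Delta=0.0000 Bond=0.0000
(3,0): Delta=-1.0000 Bond=54.7500
(3,1): Delta=-0.0827 Bond=6.8292
(3,2): Delta=0.0000 Bond=0.0000
(3,3): Delta=0.0000 Bond=0.0000
V0=0.0909

Under the risk-neutral measure, an up-move has probability p* = (R−d)/(u−d) = 0.7907 and values discount at R = 1.08.
At maturity the claim pays: V(4,0)=23.4460, V(4,1)=2.7107, V(4,2)=0.0000, V(4,3)=0.0000, V(4,4)=0.0000
Node (3,0) S=48.2217: V=(p*·2.7107+(1−p*)·23.4460)/1.08=6.5283; Δ=(2.7107−23.4460)/(56.4193−35.6840)=-1.0000; B=V−Δ·S=54.7500
Node (3,1) S=76.2423: V=(p*·0.0000+(1−p*)·2.7107)/1.08=0.5253; Δ=(0.0000−2.7107)/(89.2035−56.4193)=-0.0827; B=V−Δ·S=6.8292
Node (3,2) S=120.5453: V=(p*·0.0000+(1−p*)·0.0000)/1.08=0.0000; Δ=(0.0000−0.0000)/(141.0380−89.2035)=0.0000; B=V−Δ·S=0.0000
Node (3,3) S=190.5919: V=(p*·0.0000+(1−p*)·0.0000)/1.08=0.0000; Δ=(0.0000−0.0000)/(222.9926−141.0380)=0.0000; B=V−Δ·S=0.0000
Node (2,0) S=65.1644: V=(p*·0.5253+(1−p*)·6.5283)/1.08=1.6498; Δ=(0.5253−6.5283)/(76.2423−48.2217)=-0.2142; B=V−Δ·S=15.6103
Node (2,1) S=103.0302: V=(p*·0.0000+(1−p*)·0.5253)/1.08=0.1018; Δ=(0.0000−0.5253)/(120.5453−76.2423)=-0.0119; B=V−Δ·S=1.3235
Node (2,2) S=162.8991: V=(p*·0.0000+(1−p*)·0.0000)/1.08=0.0000; Δ=(0.0000−0.0000)/(190.5919−120.5453)=0.0000; B=V−Δ·S=0.0000
Node (1,0) S=88.0600: V=(p*·0.1018+(1−p*)·1.6498)/1.08=0.3943; Δ=(0.1018−1.6498)/(103.0302−65.1644)=-0.0409; B=V−Δ·S=3.9942
Node (1,1) S=139.2300: V=(p*·0.0000+(1−p*)·0.1018)/1.08=0.0197; Δ=(0.0000−0.1018)/(162.8991−103.0302)=-0.0017; B=V−Δ·S=0.2565
Node (0,0) S=119.0000: V=(p*·0.0197+(1−p*)·0.3943)/1.08=0.0909; Δ=(0.0197−0.3943)/(139.2300−88.0600)=-0.0073; B=V−Δ·S=0.9619
Sanity check at the root: Δ(0,0)·S0 + B(0,0) reproduces V0 = 0.0909.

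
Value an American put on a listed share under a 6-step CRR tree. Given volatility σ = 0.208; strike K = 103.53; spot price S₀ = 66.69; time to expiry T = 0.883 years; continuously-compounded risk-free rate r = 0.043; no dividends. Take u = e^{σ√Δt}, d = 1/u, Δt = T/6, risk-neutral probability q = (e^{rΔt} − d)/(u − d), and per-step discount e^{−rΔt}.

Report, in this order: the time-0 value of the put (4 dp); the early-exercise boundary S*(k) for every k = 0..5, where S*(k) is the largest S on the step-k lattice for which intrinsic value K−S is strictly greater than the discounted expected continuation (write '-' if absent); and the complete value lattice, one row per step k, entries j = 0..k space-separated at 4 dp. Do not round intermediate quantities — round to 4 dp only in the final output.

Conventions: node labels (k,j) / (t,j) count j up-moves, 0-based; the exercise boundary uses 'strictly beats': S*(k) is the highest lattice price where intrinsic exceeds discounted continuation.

price = 36.8400
boundary = 66.6900 72.2295 78.2291 84.7271 78.2291 84.7271
tree:
36.8400
41.9547 31.3005
46.6771 36.8400 25.3009
51.0373 41.9547 31.3005 18.8029
55.0631 46.6771 36.8400 25.3009 11.8719
58.7802 51.0373 41.9547 31.3005 18.8029 5.6140
62.2122 55.0631 46.6771 36.8400 25.3009 11.7651 0.0000

Δt=0.14717, u=1.08306, d=0.92331, q=0.51980, disc=e^(-rΔt)=0.99369
k=6 terminal: V=max(K-S,0) → 62.2122 55.0631 46.6771 36.8400 25.3009 11.7651 0.0000
k=5: j=0 S=44.7498 intr=58.7802 cont=58.1271 V=58.7802[EX]; j=1 S=52.4927 intr=51.0373 cont=50.3842 V=51.0373[EX]; j=2 S=61.5753 intr=41.9547 cont=41.3016 V=41.9547[EX]; j=3 S=72.2295 intr=31.3005 cont=30.6474 V=31.3005[EX]; j=4 S=84.7271 intr=18.8029 cont=18.1498 V=18.8029[EX]; j=5 S=99.3872 intr=4.1428 cont=5.6140 V=5.6140[hold]  S*(5)=84.7271
k=4: j=0 S=48.4669 intr=55.0631 cont=54.4100 V=55.0631[EX]; j=1 S=56.8529 intr=46.6771 cont=46.0240 V=46.6771[EX]; j=2 S=66.6900 intr=36.8400 cont=36.1869 V=36.8400[EX]; j=3 S=78.2291 intr=25.3009 cont=24.6478 V=25.3009[EX]; j=4 S=91.7649 intr=11.7651 cont=11.8719 V=11.8719[hold]  S*(4)=78.2291
k=3: j=0 S=52.4927 intr=51.0373 cont=50.3842 V=51.0373[EX]; j=1 S=61.5753 intr=41.9547 cont=41.3016 V=41.9547[EX]; j=2 S=72.2295 intr=31.3005 cont=30.6474 V=31.3005[EX]; j=3 S=84.7271 intr=18.8029 cont=18.2050 V=18.8029[EX]  S*(3)=84.7271
k=2: j=0 S=56.8529 intr=46.6771 cont=46.0240 V=46.6771[EX]; j=1 S=66.6900 intr=36.8400 cont=36.1869 V=36.8400[EX]; j=2 S=78.2291 intr=25.3009 cont=24.6478 V=25.3009[EX]  S*(2)=78.2291
k=1: j=0 S=61.5753 intr=41.9547 cont=41.3016 V=41.9547[EX]; j=1 S=72.2295 intr=31.3005 cont=30.6474 V=31.3005[EX]  S*(1)=72.2295
k=0: j=0 S=66.6900 intr=36.8400 cont=36.1869 V=36.8400[EX]  S*(0)=66.6900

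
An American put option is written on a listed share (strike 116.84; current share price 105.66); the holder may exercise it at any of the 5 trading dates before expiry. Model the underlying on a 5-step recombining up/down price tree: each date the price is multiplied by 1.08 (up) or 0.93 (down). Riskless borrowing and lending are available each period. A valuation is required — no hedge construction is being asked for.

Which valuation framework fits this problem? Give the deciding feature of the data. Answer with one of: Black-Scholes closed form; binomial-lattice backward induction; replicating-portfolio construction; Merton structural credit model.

Key observation: an American put (K = 116.84, S₀ = 105.66) on a 5-date tree has no closed form — the optimal stopping decision is embedded and must be resolved recursively from expiry.

framework: binomial-lattice backward induction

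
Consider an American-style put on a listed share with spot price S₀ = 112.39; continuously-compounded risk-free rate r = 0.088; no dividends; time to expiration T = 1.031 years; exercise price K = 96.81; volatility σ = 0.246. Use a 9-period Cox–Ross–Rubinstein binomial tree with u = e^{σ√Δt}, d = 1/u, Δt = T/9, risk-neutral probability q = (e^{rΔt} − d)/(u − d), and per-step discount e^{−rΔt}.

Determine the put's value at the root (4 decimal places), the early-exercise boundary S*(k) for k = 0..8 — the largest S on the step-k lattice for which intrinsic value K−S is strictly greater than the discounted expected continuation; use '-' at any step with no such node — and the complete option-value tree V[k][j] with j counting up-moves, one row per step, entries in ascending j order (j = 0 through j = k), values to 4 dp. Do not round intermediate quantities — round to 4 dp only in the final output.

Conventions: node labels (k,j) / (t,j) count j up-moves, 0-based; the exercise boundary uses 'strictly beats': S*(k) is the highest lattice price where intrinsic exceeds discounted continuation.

params: Δt=0.11456 u=1.08683 d=0.92011 q=0.53997 e^(-rΔt)=0.98997
t_9 payoffs: 43.6863 34.0608 22.6913 9.2617 0.0000 0.0000 0.0000 0.0000 0.0000 0.0000
t_8: node(8,0) S=57.7362 payoff=39.0738 vs cont=38.1028 → 39.0738 [stop]  node(8,1) S=68.1974 payoff=28.6126 vs cont=27.6415 → 28.6126 [stop]  node(8,2) S=80.5542 payoff=16.2558 vs cont=15.2848 → 16.2558 [stop]  node(8,3) S=95.1498 payoff=1.6602 vs cont=4.2179 → 4.2179 [wait]  node(8,4) S=112.3900 payoff=0.0000 vs cont=0.0000 → 0.0000 [wait]  node(8,5) S=132.7540 payoff=0.0000 vs cont=0.0000 → 0.0000 [wait]  node(8,6) S=156.8077 payoff=0.0000 vs cont=0.0000 → 0.0000 [wait]  node(8,7) S=185.2197 payoff=0.0000 vs cont=0.0000 → 0.0000 [wait]  node(8,8) S=218.7797 payoff=0.0000 vs cont=0.0000 → 0.0000 [wait]  ⇒ S*(8)=80.5542
t_7: node(7,0) S=62.7492 payoff=34.0608 vs cont=33.0898 → 34.0608 [stop]  node(7,1) S=74.1187 payoff=22.6913 vs cont=21.7202 → 22.6913 [stop]  node(7,2) S=87.5483 payoff=9.2617 vs cont=9.6579 → 9.6579 [wait]  node(7,3) S=103.4112 payoff=0.0000 vs cont=1.9209 → 1.9209 [wait]  node(7,4) S=122.1483 payoff=0.0000 vs cont=0.0000 → 0.0000 [wait]  node(7,5) S=144.2804 payoff=0.0000 vs cont=0.0000 → 0.0000 [wait]  node(7,6) S=170.4226 payoff=0.0000 vs cont=0.0000 → 0.0000 [wait]  node(7,7) S=201.3016 payoff=0.0000 vs cont=0.0000 → 0.0000 [wait]  ⇒ S*(7)=74.1187
t_6: node(6,0) S=68.1974 payoff=28.6126 vs cont=27.6415 → 28.6126 [stop]  node(6,1) S=80.5542 payoff=16.2558 vs cont=15.4966 → 16.2558 [stop]  node(6,2) S=95.1498 payoff=1.6602 vs cont=5.4252 → 5.4252 [wait]  node(6,3) S=112.3900 payoff=0.0000 vs cont=0.8748 → 0.8748 [wait]  node(6,4) S=132.7540 payoff=0.0000 vs cont=0.0000 → 0.0000 [wait]  node(6,5) S=156.8077 payoff=0.0000 vs cont=0.0000 → 0.0000 [wait]  node(6,6) S=185.2197 payoff=0.0000 vs cont=0.0000 → 0.0000 [wait]  ⇒ S*(6)=80.5542
t_5: node(5,0) S=74.1187 payoff=22.6913 vs cont=21.7202 → 22.6913 [stop]  node(5,1) S=87.5483 payoff=9.2617 vs cont=10.3032 → 10.3032 [wait]  node(5,2) S=103.4112 payoff=0.0000 vs cont=2.9383 → 2.9383 [wait]  node(5,3) S=122.1483 payoff=0.0000 vs cont=0.3984 → 0.3984 [wait]  node(5,4) S=144.2804 payoff=0.0000 vs cont=0.0000 → 0.0000 [wait]  node(5,5) S=170.4226 payoff=0.0000 vs cont=0.0000 → 0.0000 [wait]  ⇒ S*(5)=74.1187
t_4: node(4,0) S=80.5542 payoff=16.2558 vs cont=15.8416 → 16.2558 [stop]  node(4,1) S=95.1498 payoff=1.6602 vs cont=6.2629 → 6.2629 [wait]  node(4,2) S=112.3900 payoff=0.0000 vs cont=1.5511 → 1.5511 [wait]  node(4,3) S=132.7540 payoff=0.0000 vs cont=0.1814 → 0.1814 [wait]  node(4,4) S=156.8077 payoff=0.0000 vs cont=0.0000 → 0.0000 [wait]  ⇒ S*(4)=80.5542
t_3: node(3,0) S=87.5483 payoff=9.2617 vs cont=10.7510 → 10.7510 [wait]  node(3,1) S=103.4112 payoff=0.0000 vs cont=3.6814 → 3.6814 [wait]  node(3,2) S=122.1483 payoff=0.0000 vs cont=0.8034 → 0.8034 [wait]  node(3,3) S=144.2804 payoff=0.0000 vs cont=0.0826 → 0.0826 [wait]  ⇒ S*(3)=-
t_2: node(2,0) S=95.1498 payoff=1.6602 vs cont=6.8641 → 6.8641 [wait]  node(2,1) S=112.3900 payoff=0.0000 vs cont=2.1060 → 2.1060 [wait]  node(2,2) S=132.7540 payoff=0.0000 vs cont=0.4100 → 0.4100 [wait]  ⇒ S*(2)=-
t_1: node(1,0) S=103.4112 payoff=0.0000 vs cont=4.2518 → 4.2518 [wait]  node(1,1) S=122.1483 payoff=0.0000 vs cont=1.1783 → 1.1783 [wait]  ⇒ S*(1)=-
t_0: node(0,0) S=112.3900 payoff=0.0000 vs cont=2.5662 → 2.5662 [wait]  ⇒ S*(0)=-

price = 2.5662
boundary = - - - - 80.5542 74.1187 80.5542 74.1187 80.5542
tree:
2.5662
4.2518 1.1783
6.8641 2.1060 0.4100
10.7510 3.6814 0.8034 0.0826
16.2558 6.2629 1.5511 0.1814 0.0000
22.6913 10.3032 2.9383 0.3984 0.0000 0.0000
28.6126 16.2558 5.4252 0.8748 0.0000 0.0000 0.0000
34.0608 22.6913 9.6579 1.9209 0.0000 0.0000 0.0000 0.0000
39.0738 28.6126 16.2558 4.2179 0.0000 0.0000 0.0000 0.0000 0.0000
43.6863 34.0608 22.6913 9.2617 0.0000 0.0000 0.0000 0.0000 0.0000 0.0000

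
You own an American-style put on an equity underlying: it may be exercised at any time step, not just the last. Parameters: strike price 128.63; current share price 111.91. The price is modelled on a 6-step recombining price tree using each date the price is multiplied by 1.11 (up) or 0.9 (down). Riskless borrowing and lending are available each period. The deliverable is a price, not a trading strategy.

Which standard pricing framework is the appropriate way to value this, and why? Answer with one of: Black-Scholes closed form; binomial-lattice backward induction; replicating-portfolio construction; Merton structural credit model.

Key observation: the defining feature is the embedded early-exercise option across 6 discrete dates on the spot-111.91 tree; pricing the strike-128.63 put means working backward with an exercise test at every node.

framework: binomial-lattice backward induction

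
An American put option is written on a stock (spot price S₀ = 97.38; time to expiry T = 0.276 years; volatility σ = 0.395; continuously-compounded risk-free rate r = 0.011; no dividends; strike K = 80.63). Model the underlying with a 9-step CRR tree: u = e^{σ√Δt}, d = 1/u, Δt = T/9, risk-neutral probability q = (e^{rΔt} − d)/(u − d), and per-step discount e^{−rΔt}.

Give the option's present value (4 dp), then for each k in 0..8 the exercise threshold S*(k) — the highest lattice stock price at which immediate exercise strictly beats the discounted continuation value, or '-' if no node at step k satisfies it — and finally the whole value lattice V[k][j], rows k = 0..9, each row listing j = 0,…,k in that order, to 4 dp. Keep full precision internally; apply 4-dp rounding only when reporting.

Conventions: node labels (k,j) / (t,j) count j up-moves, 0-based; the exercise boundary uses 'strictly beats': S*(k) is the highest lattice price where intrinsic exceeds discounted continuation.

Δt=0.03067, u=1.07162, d=0.93317, q=0.48515, disc=e^(-rΔt)=0.99966
k=9 terminal: V=max(K-S,0) → 28.3783 20.6257 11.7228 1.4990 0.0000 0.0000 0.0000 0.0000 0.0000 0.0000
k=8: j=0 S=55.9940 intr=24.6360 cont=24.6088 V=24.6360[EX]; j=1 S=64.3019 intr=16.3281 cont=16.3009 V=16.3281[EX]; j=2 S=73.8424 intr=6.7876 cont=6.7604 V=6.7876[EX]; j=3 S=84.7984 intr=0.0000 cont=0.7715 V=0.7715[hold]; j=4 S=97.3800 intr=0.0000 cont=0.0000 V=0.0000[hold]; j=5 S=111.8283 intr=0.0000 cont=0.0000 V=0.0000[hold]; j=6 S=128.4204 intr=0.0000 cont=0.0000 V=0.0000[hold]; j=7 S=147.4741 intr=0.0000 cont=0.0000 V=0.0000[hold]; j=8 S=169.3550 intr=0.0000 cont=0.0000 V=0.0000[hold]  S*(8)=73.8424
k=7: j=0 S=60.0043 intr=20.6257 cont=20.5985 V=20.6257[EX]; j=1 S=68.9072 intr=11.7228 cont=11.6956 V=11.7228[EX]; j=2 S=79.1310 intr=1.4990 cont=3.8676 V=3.8676[hold]; j=3 S=90.8717 intr=0.0000 cont=0.3971 V=0.3971[hold]; j=4 S=104.3544 intr=0.0000 cont=0.0000 V=0.0000[hold]; j=5 S=119.8375 intr=0.0000 cont=0.0000 V=0.0000[hold]; j=6 S=137.6179 intr=0.0000 cont=0.0000 V=0.0000[hold]; j=7 S=158.0363 intr=0.0000 cont=0.0000 V=0.0000[hold]  S*(7)=68.9072
k=6: j=0 S=64.3019 intr=16.3281 cont=16.3009 V=16.3281[EX]; j=1 S=73.8424 intr=6.7876 cont=7.9092 V=7.9092[hold]; j=2 S=84.7984 intr=0.0000 cont=2.1831 V=2.1831[hold]; j=3 S=97.3800 intr=0.0000 cont=0.2044 V=0.2044[hold]; j=4 S=111.8283 intr=0.0000 cont=0.0000 V=0.0000[hold]; j=5 S=128.4204 intr=0.0000 cont=0.0000 V=0.0000[hold]; j=6 S=147.4741 intr=0.0000 cont=0.0000 V=0.0000[hold]  S*(6)=64.3019
k=5: j=0 S=68.9072 intr=11.7228 cont=12.2395 V=12.2395[hold]; j=1 S=79.1310 intr=1.4990 cont=5.1294 V=5.1294[hold]; j=2 S=90.8717 intr=0.0000 cont=1.2227 V=1.2227[hold]; j=3 S=104.3544 intr=0.0000 cont=0.1052 V=0.1052[hold]; j=4 S=119.8375 intr=0.0000 cont=0.0000 V=0.0000[hold]; j=5 S=137.6179 intr=0.0000 cont=0.0000 V=0.0000[hold]  S*(5)=-
k=4: j=0 S=73.8424 intr=6.7876 cont=8.7871 V=8.7871[hold]; j=1 S=84.7984 intr=0.0000 cont=3.2330 V=3.2330[hold]; j=2 S=97.3800 intr=0.0000 cont=0.6803 V=0.6803[hold]; j=3 S=111.8283 intr=0.0000 cont=0.0541 V=0.0541[hold]; j=4 S=128.4204 intr=0.0000 cont=0.0000 V=0.0000[hold]  S*(4)=-
k=3: j=0 S=79.1310 intr=1.4990 cont=6.0905 V=6.0905[hold]; j=1 S=90.8717 intr=0.0000 cont=1.9939 V=1.9939[hold]; j=2 S=104.3544 intr=0.0000 cont=0.3764 V=0.3764[hold]; j=3 S=119.8375 intr=0.0000 cont=0.0279 V=0.0279[hold]  S*(3)=-
k=2: j=0 S=84.7984 intr=0.0000 cont=4.1016 V=4.1016[hold]; j=1 S=97.3800 intr=0.0000 cont=1.2088 V=1.2088[hold]; j=2 S=111.8283 intr=0.0000 cont=0.2072 V=0.2072[hold]  S*(2)=-
k=1: j=0 S=90.8717 intr=0.0000 cont=2.6972 V=2.6972[hold]; j=1 S=104.3544 intr=0.0000 cont=0.7226 V=0.7226[hold]  S*(1)=-
k=0: j=0 S=97.3800 intr=0.0000 cont=1.7387 V=1.7387[hold]  S*(0)=-

price = 1.7387
boundary = - - - - - - 64.3019 68.9072 73.8424
tree:
1.7387
2.6972 0.7226
4.1016 1.2088 0.2072
6.0905 1.9939 0.3764 0.0279
8.7871 3.2330 0.6803 0.0541 0.0000
12.2395 5.1294 1.2227 0.1052 0.0000 0.0000
16.3281 7.9092 2.1831 0.2044 0.0000 0.0000 0.0000
20.6257 11.7228 3.8676 0.3971 0.0000 0.0000 0.0000 0.0000
24.6360 16.3281 6.7876 0.7715 0.0000 0.0000 0.0000 0.0000 0.0000
28.3783 20.6257 11.7228 1.4990 0.0000 0.0000 0.0000 0.0000 0.0000 0.0000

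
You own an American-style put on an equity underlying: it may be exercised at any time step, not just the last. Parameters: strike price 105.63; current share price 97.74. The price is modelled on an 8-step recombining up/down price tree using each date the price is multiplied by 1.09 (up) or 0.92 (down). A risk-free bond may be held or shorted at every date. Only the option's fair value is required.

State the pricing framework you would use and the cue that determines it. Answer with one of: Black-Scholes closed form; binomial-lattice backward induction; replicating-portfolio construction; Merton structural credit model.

framework: binomial-lattice backward induction

Key observation: the exercise right at every one of the 8 steps is what matters: each node needs max(105.63 − S, continuation), which only the stepwise tree valuation starting from spot 97.74 delivers.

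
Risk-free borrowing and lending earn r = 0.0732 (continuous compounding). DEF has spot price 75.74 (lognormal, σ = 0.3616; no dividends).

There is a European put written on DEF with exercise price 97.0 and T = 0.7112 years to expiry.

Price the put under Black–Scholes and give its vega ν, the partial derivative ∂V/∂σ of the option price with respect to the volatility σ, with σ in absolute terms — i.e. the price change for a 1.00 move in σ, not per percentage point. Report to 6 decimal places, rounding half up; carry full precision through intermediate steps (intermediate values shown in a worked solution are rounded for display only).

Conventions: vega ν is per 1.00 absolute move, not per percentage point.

price = 20.332779
ν = 22.620130

σ√T = 0.3616·√0.7112 = 0.304947
d₁ = (ln(S/K) + (r+σ²/2)T) / (σ√T) = (ln(75.74/97.0) + (0.0732+0.3616²/2)·0.7112) / 0.304947 = (-0.247405 + 0.098556) / 0.304947 = -0.488112
d₂ = d₁ − σ√T = -0.488112 − 0.304947 = -0.793059
e^{−rT} = 0.949272
N(−d₁) = 0.687265,  N(−d₂) = 0.786128
Put price V = K·e^{−rT}·N(−d₂) − S·N(−d₁) = 72.386222 − 52.053443 = 20.332779
φ(d₁) = (1/√(2π))·e^{−d₁²/2} = 0.354139
ν = S·φ(d₁)·√T = 22.620130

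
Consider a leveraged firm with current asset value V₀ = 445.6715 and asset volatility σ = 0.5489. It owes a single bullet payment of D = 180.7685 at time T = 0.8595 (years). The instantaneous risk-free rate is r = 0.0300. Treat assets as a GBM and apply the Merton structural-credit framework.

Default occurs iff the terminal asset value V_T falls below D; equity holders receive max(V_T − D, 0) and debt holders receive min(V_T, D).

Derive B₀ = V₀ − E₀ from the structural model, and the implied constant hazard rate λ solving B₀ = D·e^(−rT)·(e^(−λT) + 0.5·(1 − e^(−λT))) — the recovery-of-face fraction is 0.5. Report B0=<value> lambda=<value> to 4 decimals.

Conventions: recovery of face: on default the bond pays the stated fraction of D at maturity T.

B0=174.2976 lambda=0.0250

Work the structural quantities from V₀ = 445.6715 against face 180.7685:
d₁ = [ln(V₀/D) + (r + σ²/2)T] / (σ√T)
   = [ln(445.6715/180.7685) + (0.0300 + 0.5·0.5489²)·0.8595] / (0.5489·√0.8595)
   = [0.902365 + 0.155265] / 0.508881 = 2.078344
d₂ = d₁ − σ√T = 2.078344 − 0.508881 = 1.569463
N(d₁) = 0.981161,  N(d₂) = 0.941730,  e^(−rT) = 0.974545
E₀ = V₀·N(d₁) − D·e^(−rT)·N(d₂)
   = 445.6715·0.981161 − 180.7685·0.974545·0.941730 = 271.373856
B₀ = V₀ − E₀ = 445.6715 − 271.373856 = 174.297644
e^(−λT) = (B₀·e^(rT)/D − 0.5)/(1 − 0.5) = (174.2976·1.026120/180.7685 − 0.5)/0.5 = 0.97877736
λ = −ln(0.97877736)/0.8595 = 0.024958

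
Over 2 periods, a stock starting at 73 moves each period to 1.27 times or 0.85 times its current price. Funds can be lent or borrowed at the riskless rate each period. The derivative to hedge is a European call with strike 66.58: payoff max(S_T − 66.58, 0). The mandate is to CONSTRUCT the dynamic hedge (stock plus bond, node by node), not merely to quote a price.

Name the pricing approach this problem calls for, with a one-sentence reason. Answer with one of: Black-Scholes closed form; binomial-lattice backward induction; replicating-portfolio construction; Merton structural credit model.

framework: replicating-portfolio construction

Key observation: the task asks for the hedge itself — share and bond holdings at every node of the 2-period tree on spot 73 with factors 1.27/0.85 — which is exactly what the replicating-portfolio construction produces.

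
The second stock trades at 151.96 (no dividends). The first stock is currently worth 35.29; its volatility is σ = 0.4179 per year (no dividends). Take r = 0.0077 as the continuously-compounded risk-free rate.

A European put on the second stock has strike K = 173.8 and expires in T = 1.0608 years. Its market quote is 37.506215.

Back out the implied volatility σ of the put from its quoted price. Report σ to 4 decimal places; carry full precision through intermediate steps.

sigma = 0.3938

At σ = 0.3938 the Black–Scholes value reproduces the quote:
σ√T = 0.3938·√1.0608 = 0.405595
d₁ = (ln(S/K) + (r+σ²/2)T) / (σ√T) = (ln(151.96/173.8) + (0.0077+0.3938²/2)·1.0608) / 0.405595 = (-0.134288 + 0.090422) / 0.405595 = -0.108153
d₂ = d₁ − σ√T = -0.108153 − 0.405595 = -0.513747
e^{−rT} = 0.991865
N(−d₁) = 0.543063,  N(−d₂) = 0.696286
V = K·e^{−rT}·N(−d₂) − S·N(−d₁) = 120.030016 − 82.523801 = 37.506215 (the observed quote) — the price is monotone increasing in volatility, hence this σ is the only solution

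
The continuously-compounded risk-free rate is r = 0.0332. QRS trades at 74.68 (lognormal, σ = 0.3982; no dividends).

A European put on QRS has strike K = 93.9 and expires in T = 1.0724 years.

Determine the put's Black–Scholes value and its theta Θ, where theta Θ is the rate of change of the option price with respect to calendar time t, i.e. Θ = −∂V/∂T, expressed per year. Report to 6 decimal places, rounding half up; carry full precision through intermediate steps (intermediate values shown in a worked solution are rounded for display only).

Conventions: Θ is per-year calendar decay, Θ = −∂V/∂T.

price = 22.900698
Θ = -3.276520

σ√T = 0.3982·√1.0724 = 0.412363
d₁ = (ln(S/K) + (r+σ²/2)T) / (σ√T) = (ln(74.68/93.9) + (0.0332+0.3982²/2)·1.0724) / 0.412363 = (-0.229018 + 0.120625) / 0.412363 = -0.262858
d₂ = d₁ − σ√T = -0.262858 − 0.412363 = -0.675221
e^{−rT} = 0.965023
N(−d₁) = 0.603670,  N(−d₂) = 0.750232
Put price V = K·e^{−rT}·N(−d₂) − S·N(−d₁) = 67.982764 − 45.082066 = 22.900698
φ(d₁) = (1/√(2π))·e^{−d₁²/2} = 0.385395
Θ = −S·φ(d₁)·σ/(2√T) + r·K·e^{−rT}·N(−d₂) = −5.533547 + 2.257028 = -3.276520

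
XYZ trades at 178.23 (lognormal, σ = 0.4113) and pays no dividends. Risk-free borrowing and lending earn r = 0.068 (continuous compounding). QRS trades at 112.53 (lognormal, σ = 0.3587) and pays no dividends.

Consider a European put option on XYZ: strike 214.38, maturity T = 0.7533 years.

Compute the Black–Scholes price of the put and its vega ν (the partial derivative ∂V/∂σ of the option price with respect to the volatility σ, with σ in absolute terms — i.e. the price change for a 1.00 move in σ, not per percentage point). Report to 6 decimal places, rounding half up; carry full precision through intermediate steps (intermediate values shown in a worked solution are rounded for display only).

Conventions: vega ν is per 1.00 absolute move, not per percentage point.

price = 41.618425
ν = 60.546443

σ√T = 0.4113·√0.7533 = 0.356979
d₁ = (ln(S/K) + (r+σ²/2)T) / (σ√T) = (ln(178.23/214.38) + (0.068+0.4113²/2)·0.7533) / 0.356979 = (-0.184675 + 0.114941) / 0.356979 = -0.195344
d₂ = d₁ − σ√T = -0.195344 − 0.356979 = -0.552323
e^{−rT} = 0.950065
N(−d₁) = 0.577438,  N(−d₂) = 0.709637
Put price V = K·e^{−rT}·N(−d₂) − S·N(−d₁) = 144.535264 − 102.916839 = 41.618425
φ(d₁) = (1/√(2π))·e^{−d₁²/2} = 0.391403
ν = S·φ(d₁)·√T = 60.546443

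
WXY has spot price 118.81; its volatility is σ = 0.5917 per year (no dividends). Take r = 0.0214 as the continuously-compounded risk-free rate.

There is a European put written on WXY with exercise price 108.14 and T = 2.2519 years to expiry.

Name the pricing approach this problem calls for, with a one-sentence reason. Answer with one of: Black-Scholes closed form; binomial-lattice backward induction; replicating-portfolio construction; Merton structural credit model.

Key observation: the strike-108.14 put on WXY is European-exercise on a continuously-modelled lognormal underlying, so its value is a single closed-form evaluation.

framework: Black-Scholes closed form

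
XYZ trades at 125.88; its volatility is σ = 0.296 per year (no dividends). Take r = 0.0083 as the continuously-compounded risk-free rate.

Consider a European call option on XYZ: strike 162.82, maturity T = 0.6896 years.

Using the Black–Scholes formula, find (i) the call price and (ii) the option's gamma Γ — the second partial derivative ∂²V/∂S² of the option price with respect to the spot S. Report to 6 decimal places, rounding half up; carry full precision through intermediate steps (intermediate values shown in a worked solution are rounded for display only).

σ√T = 0.296·√0.6896 = 0.245805
d₁ = (ln(S/K) + (r+σ²/2)T) / (σ√T) = (ln(125.88/162.82) + (0.0083+0.296²/2)·0.6896) / 0.245805 = (-0.257316 + 0.035934) / 0.245805 = -0.900644
d₂ = d₁ − σ√T = -0.900644 − 0.245805 = -1.146449
e^{−rT} = 0.994293
N(d₁) = 0.183889,  N(d₂) = 0.125805
Call price V = S·N(d₁) − K·e^{−rT}·N(d₂) = 23.147932 − 20.366632 = 2.781301
φ(d₁) = (1/√(2π))·e^{−d₁²/2} = 0.265931
Γ = φ(d₁) / (S·σ·√T) = 0.008595

price = 2.781301
Γ = 0.008595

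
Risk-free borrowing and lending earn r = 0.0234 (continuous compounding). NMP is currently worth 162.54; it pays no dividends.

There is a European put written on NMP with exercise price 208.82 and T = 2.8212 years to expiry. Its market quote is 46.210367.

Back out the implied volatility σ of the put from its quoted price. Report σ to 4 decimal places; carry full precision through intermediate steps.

sigma = 0.2233

At σ = 0.2233 the Black–Scholes value reproduces the quote:
σ√T = 0.2233·√2.8212 = 0.375064
d₁ = (ln(S/K) + (r+σ²/2)T) / (σ√T) = (ln(162.54/208.82) + (0.0234+0.2233²/2)·2.8212) / 0.375064 = (-0.250549 + 0.136353) / 0.375064 = -0.304470
d₂ = d₁ − σ√T = -0.304470 − 0.375064 = -0.679534
e^{−rT} = 0.936116
N(−d₁) = 0.619615,  N(−d₂) = 0.751600
V = K·e^{−rT}·N(−d₂) − S·N(−d₁) = 146.922607 − 100.712240 = 46.210367 (the observed quote) — the price is monotone increasing in volatility, hence this σ is the only solution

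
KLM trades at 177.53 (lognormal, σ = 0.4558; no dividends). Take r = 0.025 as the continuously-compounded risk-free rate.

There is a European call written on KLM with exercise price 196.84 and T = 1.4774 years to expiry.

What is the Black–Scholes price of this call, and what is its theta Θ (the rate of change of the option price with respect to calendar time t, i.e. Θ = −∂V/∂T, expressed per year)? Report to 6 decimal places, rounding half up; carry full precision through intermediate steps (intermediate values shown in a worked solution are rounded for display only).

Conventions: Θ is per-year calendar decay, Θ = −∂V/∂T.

price = 34.263094
Θ = -14.756000

σ√T = 0.4558·√1.4774 = 0.554017
d₁ = (ln(S/K) + (r+σ²/2)T) / (σ√T) = (ln(177.53/196.84) + (0.025+0.4558²/2)·1.4774) / 0.554017 = (-0.103252 + 0.190403) / 0.554017 = 0.157307
d₂ = d₁ − σ√T = 0.157307 − 0.554017 = -0.396710
e^{−rT} = 0.963739
N(d₁) = 0.562499,  N(d₂) = 0.345791
Call price V = S·N(d₁) − K·e^{−rT}·N(d₂) = 99.860392 − 65.597298 = 34.263094
φ(d₁) = (1/√(2π))·e^{−d₁²/2} = 0.394037
Θ = −S·φ(d₁)·σ/(2√T) − r·K·e^{−rT}·N(d₂) = −13.116068 − 1.639932 = -14.756000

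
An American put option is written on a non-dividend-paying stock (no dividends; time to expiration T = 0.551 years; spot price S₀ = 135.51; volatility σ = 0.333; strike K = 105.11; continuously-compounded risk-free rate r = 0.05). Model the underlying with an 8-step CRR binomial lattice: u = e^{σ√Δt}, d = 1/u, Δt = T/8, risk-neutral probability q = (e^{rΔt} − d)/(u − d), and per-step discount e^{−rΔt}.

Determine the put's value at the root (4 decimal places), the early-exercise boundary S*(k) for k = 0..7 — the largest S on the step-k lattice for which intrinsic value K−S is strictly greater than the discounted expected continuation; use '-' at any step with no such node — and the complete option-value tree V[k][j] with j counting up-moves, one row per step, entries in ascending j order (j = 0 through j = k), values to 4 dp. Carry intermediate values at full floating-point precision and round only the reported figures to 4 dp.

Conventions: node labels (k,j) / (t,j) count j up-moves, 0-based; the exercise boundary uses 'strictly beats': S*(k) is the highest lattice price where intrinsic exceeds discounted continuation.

Δt=0.06888, u=1.09133, d=0.91632, q=0.49788, disc=e^(-rΔt)=0.99656
k=8 terminal: V=max(K-S,0) → 37.7599 24.8967 9.5767 0.0000 0.0000 0.0000 0.0000 0.0000 0.0000
k=7: j=0 S=73.5008 intr=31.6092 cont=31.2478 V=31.6092[EX]; j=1 S=87.5388 intr=17.5712 cont=17.2099 V=17.5712[EX]; j=2 S=104.2579 intr=0.8521 cont=4.7922 V=4.7922[hold]; j=3 S=124.1701 intr=0.0000 cont=0.0000 V=0.0000[hold]; j=4 S=147.8855 intr=0.0000 cont=0.0000 V=0.0000[hold]; j=5 S=176.1302 intr=0.0000 cont=0.0000 V=0.0000[hold]; j=6 S=209.7694 intr=0.0000 cont=0.0000 V=0.0000[hold]; j=7 S=249.8334 intr=0.0000 cont=0.0000 V=0.0000[hold]  S*(7)=87.5388
k=6: j=0 S=80.2133 intr=24.8967 cont=24.5353 V=24.8967[EX]; j=1 S=95.5333 intr=9.5767 cont=11.1703 V=11.1703[hold]; j=2 S=113.7792 intr=0.0000 cont=2.3980 V=2.3980[hold]; j=3 S=135.5100 intr=0.0000 cont=0.0000 V=0.0000[hold]; j=4 S=161.3911 intr=0.0000 cont=0.0000 V=0.0000[hold]; j=5 S=192.2153 intr=0.0000 cont=0.0000 V=0.0000[hold]; j=6 S=228.9266 intr=0.0000 cont=0.0000 V=0.0000[hold]  S*(6)=80.2133
k=5: j=0 S=87.5388 intr=17.5712 cont=18.0005 V=18.0005[hold]; j=1 S=104.2579 intr=0.8521 cont=6.7794 V=6.7794[hold]; j=2 S=124.1701 intr=0.0000 cont=1.1999 V=1.1999[hold]; j=3 S=147.8855 intr=0.0000 cont=0.0000 V=0.0000[hold]; j=4 S=176.1302 intr=0.0000 cont=0.0000 V=0.0000[hold]; j=5 S=209.7694 intr=0.0000 cont=0.0000 V=0.0000[hold]  S*(5)=-
k=4: j=0 S=95.5333 intr=9.5767 cont=12.3711 V=12.3711[hold]; j=1 S=113.7792 intr=0.0000 cont=3.9877 V=3.9877[hold]; j=2 S=135.5100 intr=0.0000 cont=0.6004 V=0.6004[hold]; j=3 S=161.3911 intr=0.0000 cont=0.0000 V=0.0000[hold]; j=4 S=192.2153 intr=0.0000 cont=0.0000 V=0.0000[hold]  S*(4)=-
k=3: j=0 S=104.2579 intr=0.8521 cont=8.1690 V=8.1690[hold]; j=1 S=124.1701 intr=0.0000 cont=2.2934 V=2.2934[hold]; j=2 S=147.8855 intr=0.0000 cont=0.3005 V=0.3005[hold]; j=3 S=176.1302 intr=0.0000 cont=0.0000 V=0.0000[hold]  S*(3)=-
k=2: j=0 S=113.7792 intr=0.0000 cont=5.2256 V=5.2256[hold]; j=1 S=135.5100 intr=0.0000 cont=1.2967 V=1.2967[hold]; j=2 S=161.3911 intr=0.0000 cont=0.1503 V=0.1503[hold]  S*(2)=-
k=1: j=0 S=124.1701 intr=0.0000 cont=3.2583 V=3.2583[hold]; j=1 S=147.8855 intr=0.0000 cont=0.7234 V=0.7234[hold]  S*(1)=-
k=0: j=0 S=135.5100 intr=0.0000 cont=1.9894 V=1.9894[hold]  S*(0)=-

price = 1.9894
boundary = - - - - - - 80.2133 87.5388
tree:
1.9894
3.2583 0.7234
5.2256 1.2967 0.1503
8.1690 2.2934 0.3005 0.0000
12.3711 3.9877 0.6004 0.0000 0.0000
18.0005 6.7794 1.1999 0.0000 0.0000 0.0000
24.8967 11.1703 2.3980 0.0000 0.0000 0.0000 0.0000
31.6092 17.5712 4.7922 0.0000 0.0000 0.0000 0.0000 0.0000
37.7599 24.8967 9.5767 0.0000 0.0000 0.0000 0.0000 0.0000 0.0000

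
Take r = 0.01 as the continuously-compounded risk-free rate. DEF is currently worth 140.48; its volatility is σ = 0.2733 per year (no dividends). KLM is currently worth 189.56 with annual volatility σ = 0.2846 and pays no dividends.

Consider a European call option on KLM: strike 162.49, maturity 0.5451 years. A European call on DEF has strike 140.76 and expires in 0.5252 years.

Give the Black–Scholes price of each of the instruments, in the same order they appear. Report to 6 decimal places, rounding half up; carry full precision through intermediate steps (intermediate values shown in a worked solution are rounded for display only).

price(KLM call K=162.49) = 32.685279
price(DEF call K=140.76) = 11.294097

[KLM call K=162.49]
σ√T = 0.2846·√0.5451 = 0.210123
d₁ = (ln(S/K) + (r+σ²/2)T) / (σ√T) = (ln(189.56/162.49) + (0.01+0.2846²/2)·0.5451) / 0.210123 = (0.154089 + 0.027527) / 0.210123 = 0.864333
d₂ = d₁ − σ√T = 0.864333 − 0.210123 = 0.654210
e^{−rT} = 0.994564
N(d₁) = 0.806297,  N(d₂) = 0.743512
price = S·N(d₁) − K·e^{−rT}·N(d₂) = 152.841736 − 120.156457 = 32.685279
[DEF call K=140.76]
σ√T = 0.2733·√0.5252 = 0.198062
d₁ = (ln(S/K) + (r+σ²/2)T) / (σ√T) = (ln(140.48/140.76) + (0.01+0.2733²/2)·0.5252) / 0.198062 = (-0.001991 + 0.024866) / 0.198062 = 0.115495
d₂ = d₁ − σ√T = 0.115495 − 0.198062 = -0.082568
e^{−rT} = 0.994762
N(d₁) = 0.545974,  N(d₂) = 0.467098
price = S·N(d₁) − K·e^{−rT}·N(d₂) = 76.698360 − 65.404263 = 11.294097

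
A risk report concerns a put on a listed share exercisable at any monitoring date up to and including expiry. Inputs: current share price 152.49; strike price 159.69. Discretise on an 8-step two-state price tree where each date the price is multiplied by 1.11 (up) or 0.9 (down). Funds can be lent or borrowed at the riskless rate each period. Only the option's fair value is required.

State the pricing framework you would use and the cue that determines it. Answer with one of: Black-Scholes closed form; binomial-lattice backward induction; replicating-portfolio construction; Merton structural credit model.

framework: binomial-lattice backward induction

Key observation: with exercise allowed before expiry on a discrete up/down model (8 steps from spot 152.49), the strike-159.69 put's value must be rolled back through the tree testing early exercise at each node.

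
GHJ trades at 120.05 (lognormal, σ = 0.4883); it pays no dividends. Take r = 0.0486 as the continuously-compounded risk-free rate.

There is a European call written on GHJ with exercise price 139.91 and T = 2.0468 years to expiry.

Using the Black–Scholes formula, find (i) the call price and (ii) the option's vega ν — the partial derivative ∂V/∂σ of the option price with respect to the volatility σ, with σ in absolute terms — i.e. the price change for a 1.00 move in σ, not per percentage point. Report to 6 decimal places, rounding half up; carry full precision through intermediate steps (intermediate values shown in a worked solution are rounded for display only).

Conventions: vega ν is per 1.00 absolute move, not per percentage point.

σ√T = 0.4883·√2.0468 = 0.698593
d₁ = (ln(S/K) + (r+σ²/2)T) / (σ√T) = (ln(120.05/139.91) + (0.0486+0.4883²/2)·2.0468) / 0.698593 = (-0.153091 + 0.343491) / 0.698593 = 0.272547
d₂ = d₁ − σ√T = 0.272547 − 0.698593 = -0.426046
e^{−rT} = 0.905313
N(d₁) = 0.607399,  N(d₂) = 0.335037
Call price V = S·N(d₁) − K·e^{−rT}·N(d₂) = 72.918299 − 42.436596 = 30.481703
φ(d₁) = (1/√(2π))·e^{−d₁²/2} = 0.384397
ν = S·φ(d₁)·√T = 66.020649

price = 30.481703
ν = 66.020649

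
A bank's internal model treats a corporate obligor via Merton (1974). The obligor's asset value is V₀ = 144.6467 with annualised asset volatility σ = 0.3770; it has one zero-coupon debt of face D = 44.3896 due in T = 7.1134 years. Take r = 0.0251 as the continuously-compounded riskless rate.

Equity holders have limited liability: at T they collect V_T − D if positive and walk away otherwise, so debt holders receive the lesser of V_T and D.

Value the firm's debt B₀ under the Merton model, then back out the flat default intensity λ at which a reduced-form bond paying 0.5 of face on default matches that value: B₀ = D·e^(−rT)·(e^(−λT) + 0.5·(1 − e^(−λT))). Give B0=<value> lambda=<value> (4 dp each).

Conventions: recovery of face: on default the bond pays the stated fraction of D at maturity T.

Equity is a call on the firm's assets struck at D = 44.3896:
d₁ = [ln(V₀/D) + (r + σ²/2)T] / (σ√T)
   = [ln(144.6467/44.3896) + (0.0251 + 0.5·0.3770²)·7.1134] / (0.3770·√7.1134)
   = [1.181289 + 0.684057] / 1.005495 = 1.855151
d₂ = d₁ − σ√T = 1.855151 − 1.005495 = 0.849656
N(d₁) = 0.968213,  N(d₂) = 0.802242,  e^(−rT) = 0.836485
E₀ = V₀·N(d₁) − D·e^(−rT)·N(d₂)
   = 144.6467·0.968213 − 44.3896·0.836485·0.802242 = 110.260529
B₀ = V₀ − E₀ = 144.6467 − 110.260529 = 34.386171
e^(−λT) = (B₀·e^(rT)/D − 0.5)/(1 − 0.5) = (34.3862·1.195478/44.3896 − 0.5)/0.5 = 0.85214353
λ = −ln(0.85214353)/7.1134 = 0.022493

B0=34.3862 lambda=0.0225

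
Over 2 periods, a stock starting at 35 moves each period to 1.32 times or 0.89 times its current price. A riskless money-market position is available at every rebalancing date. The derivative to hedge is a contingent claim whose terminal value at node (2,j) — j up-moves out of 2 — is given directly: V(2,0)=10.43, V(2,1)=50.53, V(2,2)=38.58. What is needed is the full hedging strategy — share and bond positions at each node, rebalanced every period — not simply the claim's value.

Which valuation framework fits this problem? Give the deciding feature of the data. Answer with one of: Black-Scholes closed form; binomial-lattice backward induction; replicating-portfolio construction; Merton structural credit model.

Key observation: a price alone would not answer the question — the per-node share/bond construction on the spot-35, 1.32/0.89 tree is required, and only the replicating-portfolio method yields it.

framework: replicating-portfolio construction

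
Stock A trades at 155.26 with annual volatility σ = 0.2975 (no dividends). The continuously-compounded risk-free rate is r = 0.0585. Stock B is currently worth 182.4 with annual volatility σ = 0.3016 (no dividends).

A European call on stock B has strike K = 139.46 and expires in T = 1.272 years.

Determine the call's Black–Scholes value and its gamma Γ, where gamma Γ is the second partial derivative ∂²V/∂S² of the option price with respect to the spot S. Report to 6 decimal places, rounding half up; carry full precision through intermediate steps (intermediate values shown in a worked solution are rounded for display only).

price = 57.191410
Γ = 0.003213

σ√T = 0.3016·√1.272 = 0.340153
d₁ = (ln(S/K) + (r+σ²/2)T) / (σ√T) = (ln(182.4/139.46) + (0.0585+0.3016²/2)·1.272) / 0.340153 = (0.268424 + 0.132264) / 0.340153 = 1.177964
d₂ = d₁ − σ√T = 1.177964 − 0.340153 = 0.837810
e^{−rT} = 0.928289
N(d₁) = 0.880594,  N(d₂) = 0.798931
Call price V = S·N(d₁) − K·e^{−rT}·N(d₂) = 160.620431 − 103.429021 = 57.191410
φ(d₁) = (1/√(2π))·e^{−d₁²/2} = 0.199341
Γ = φ(d₁) / (S·σ·√T) = 0.003213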